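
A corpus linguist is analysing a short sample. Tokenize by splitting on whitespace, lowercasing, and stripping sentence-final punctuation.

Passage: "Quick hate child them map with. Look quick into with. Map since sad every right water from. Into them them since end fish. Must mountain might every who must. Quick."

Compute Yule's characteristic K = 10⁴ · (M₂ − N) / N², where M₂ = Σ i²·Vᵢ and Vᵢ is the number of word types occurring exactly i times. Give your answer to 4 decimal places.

Frequencies: quick:3, them:3, map:2, with:2, into:2, since:2, every:2, must:2, hate:1, child:1, look:1, sad:1, right:1, water:1, from:1, end:1, fish:1, mountain:1, might:1, who:1
N = 30. Frequency spectrum: V_1=12, V_2=6, V_3=2
M₂ = 1²·12 + 2²·6 + 3²·2 = 54
K = 10000 × (54 − 30) / 30² = 266.6667

266.6667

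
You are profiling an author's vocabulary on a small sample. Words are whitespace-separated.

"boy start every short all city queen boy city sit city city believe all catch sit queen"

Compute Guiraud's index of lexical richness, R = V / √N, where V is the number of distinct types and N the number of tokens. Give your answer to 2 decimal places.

2.43

N = 17, V = 10.
√N = 4.123106
R = 10 / 4.123106 = 2.43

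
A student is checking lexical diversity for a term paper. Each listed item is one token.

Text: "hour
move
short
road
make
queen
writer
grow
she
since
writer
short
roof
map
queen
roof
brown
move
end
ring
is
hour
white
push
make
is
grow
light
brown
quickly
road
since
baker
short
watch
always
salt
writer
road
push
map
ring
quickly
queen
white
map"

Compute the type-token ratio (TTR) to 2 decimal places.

0.52

N = 46 tokens, V = 24 types.
TTR = V / N = 24 / 46 = 0.52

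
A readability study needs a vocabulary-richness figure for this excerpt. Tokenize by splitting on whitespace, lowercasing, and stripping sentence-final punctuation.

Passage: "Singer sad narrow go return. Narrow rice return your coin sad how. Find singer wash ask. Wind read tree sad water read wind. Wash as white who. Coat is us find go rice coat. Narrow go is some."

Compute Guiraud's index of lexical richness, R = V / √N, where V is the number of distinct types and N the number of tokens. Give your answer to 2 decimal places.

N = 38, V = 23.
√N = 6.164414
R = 23 / 6.164414 = 3.73

3.73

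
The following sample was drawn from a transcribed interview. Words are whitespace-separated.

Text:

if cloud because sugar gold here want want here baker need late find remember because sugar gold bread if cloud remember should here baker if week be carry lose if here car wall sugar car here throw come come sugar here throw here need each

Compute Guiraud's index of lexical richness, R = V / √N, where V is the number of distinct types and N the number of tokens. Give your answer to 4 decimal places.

N = 45, V = 23.
√N = 6.708204
R = 23 / 6.708204 = 3.4286

3.4286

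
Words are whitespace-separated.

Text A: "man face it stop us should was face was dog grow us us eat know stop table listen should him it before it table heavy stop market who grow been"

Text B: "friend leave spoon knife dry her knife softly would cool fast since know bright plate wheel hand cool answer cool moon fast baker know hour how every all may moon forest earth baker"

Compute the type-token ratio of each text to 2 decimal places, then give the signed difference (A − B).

-0.16

TTR(A) = 19/30 = 0.63
TTR(B) = 26/33 = 0.79
Difference = 0.63 − 0.79 = -0.16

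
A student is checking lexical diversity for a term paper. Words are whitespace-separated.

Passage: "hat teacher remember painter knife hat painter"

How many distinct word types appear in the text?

Distinct types: {hat, knife, painter, remember, teacher}
V = 5

5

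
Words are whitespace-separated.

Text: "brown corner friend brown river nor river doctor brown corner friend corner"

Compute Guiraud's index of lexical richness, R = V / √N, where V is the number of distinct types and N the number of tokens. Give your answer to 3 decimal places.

1.732

N = 12, V = 6.
√N = 3.464102
R = 6 / 3.464102 = 1.732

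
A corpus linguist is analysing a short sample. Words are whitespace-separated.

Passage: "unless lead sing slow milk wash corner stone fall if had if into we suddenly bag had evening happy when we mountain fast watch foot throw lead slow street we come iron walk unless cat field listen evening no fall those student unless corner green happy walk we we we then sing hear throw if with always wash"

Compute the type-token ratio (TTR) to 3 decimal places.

0.655

N = 58 tokens, V = 38 types.
TTR = V / N = 38 / 58 = 0.655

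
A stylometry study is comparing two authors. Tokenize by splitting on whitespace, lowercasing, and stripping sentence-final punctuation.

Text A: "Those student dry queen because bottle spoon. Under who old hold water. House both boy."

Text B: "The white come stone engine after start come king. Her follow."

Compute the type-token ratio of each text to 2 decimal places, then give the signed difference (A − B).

TTR(A) = 15/15 = 1.00
TTR(B) = 10/11 = 0.91
Difference = 1.00 − 0.91 = 0.09

0.09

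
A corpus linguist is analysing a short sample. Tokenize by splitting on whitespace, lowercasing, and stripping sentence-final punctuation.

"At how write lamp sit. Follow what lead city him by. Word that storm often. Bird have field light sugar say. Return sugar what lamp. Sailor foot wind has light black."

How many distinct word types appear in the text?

Distinct types: {at, bird, black, by, city, field, follow, foot, has, have, him, how, lamp, lead, light, often, return, sailor, say, sit, storm, sugar, that, what, wind, word, write}
V = 27

27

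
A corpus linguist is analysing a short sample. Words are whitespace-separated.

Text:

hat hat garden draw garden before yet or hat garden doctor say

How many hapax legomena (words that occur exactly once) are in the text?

6

Frequencies: hat:3, garden:3, draw:1, before:1, yet:1, or:1, doctor:1, say:1
Hapax (freq=1): before, doctor, draw, or, say, yet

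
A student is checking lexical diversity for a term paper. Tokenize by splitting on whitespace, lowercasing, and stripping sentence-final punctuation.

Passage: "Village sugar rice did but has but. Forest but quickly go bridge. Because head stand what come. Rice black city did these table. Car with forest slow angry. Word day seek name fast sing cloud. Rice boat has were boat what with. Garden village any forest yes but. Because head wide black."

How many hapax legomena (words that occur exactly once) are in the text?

24

Frequencies: but:4, rice:3, forest:3, village:2, did:2, has:2, because:2, head:2, what:2, black:2, with:2, boat:2, sugar:1, quickly:1, go:1, bridge:1, stand:1, come:1, city:1, these:1, … (16 more, each freq 1)
Hapax (freq=1): angry, any, bridge, car, city, cloud, come, day, fast, garden, go, name, quickly, seek, sing, slow, stand, sugar, table, these, were, wide, word, yes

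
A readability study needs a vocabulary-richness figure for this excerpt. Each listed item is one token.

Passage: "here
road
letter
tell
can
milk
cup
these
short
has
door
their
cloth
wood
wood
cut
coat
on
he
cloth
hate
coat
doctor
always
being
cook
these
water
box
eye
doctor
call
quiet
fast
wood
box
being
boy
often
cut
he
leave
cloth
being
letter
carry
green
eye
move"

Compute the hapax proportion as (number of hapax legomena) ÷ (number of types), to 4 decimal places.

0.6857

Frequencies: cloth:3, wood:3, being:3, letter:2, these:2, cut:2, coat:2, he:2, doctor:2, box:2, eye:2, here:1, road:1, tell:1, can:1, milk:1, cup:1, short:1, has:1, door:1, … (15 more, each freq 1)
Hapax count = 24; type count = 35.
Ratio = 24 / 35 = 0.6857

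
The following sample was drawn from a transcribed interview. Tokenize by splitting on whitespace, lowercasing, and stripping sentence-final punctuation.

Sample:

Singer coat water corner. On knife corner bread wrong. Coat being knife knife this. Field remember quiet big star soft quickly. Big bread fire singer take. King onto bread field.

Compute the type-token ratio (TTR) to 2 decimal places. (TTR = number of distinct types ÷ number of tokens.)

N = 30 tokens, V = 21 types.
TTR = V / N = 21 / 30 = 0.70

0.70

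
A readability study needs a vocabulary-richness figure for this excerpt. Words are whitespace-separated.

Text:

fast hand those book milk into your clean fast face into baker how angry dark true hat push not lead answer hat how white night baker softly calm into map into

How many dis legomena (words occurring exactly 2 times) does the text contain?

Frequencies: into:4, fast:2, baker:2, how:2, hat:2, hand:1, those:1, book:1, milk:1, your:1, clean:1, face:1, angry:1, dark:1, true:1, push:1, not:1, lead:1, answer:1, white:1, … (4 more, each freq 1)
Words with frequency 2: baker, fast, hat, how

4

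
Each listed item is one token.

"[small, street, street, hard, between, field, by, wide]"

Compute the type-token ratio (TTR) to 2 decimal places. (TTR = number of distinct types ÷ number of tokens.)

0.88

N = 8 tokens, V = 7 types.
TTR = V / N = 7 / 8 = 0.88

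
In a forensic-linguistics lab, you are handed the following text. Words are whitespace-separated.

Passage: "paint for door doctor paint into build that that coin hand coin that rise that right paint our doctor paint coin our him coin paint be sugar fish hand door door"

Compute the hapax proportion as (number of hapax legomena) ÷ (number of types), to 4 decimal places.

0.5625

Frequencies: paint:5, that:4, coin:4, door:3, doctor:2, hand:2, our:2, for:1, into:1, build:1, rise:1, right:1, him:1, be:1, sugar:1, fish:1
Hapax count = 9; type count = 16.
Ratio = 9 / 16 = 0.5625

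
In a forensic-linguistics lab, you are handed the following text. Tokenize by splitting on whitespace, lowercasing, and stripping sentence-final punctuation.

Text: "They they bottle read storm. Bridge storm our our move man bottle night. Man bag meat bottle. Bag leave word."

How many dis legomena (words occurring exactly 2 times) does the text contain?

Frequencies: bottle:3, they:2, storm:2, our:2, man:2, bag:2, read:1, bridge:1, move:1, night:1, meat:1, leave:1, word:1
Words with frequency 2: bag, man, our, storm, they

5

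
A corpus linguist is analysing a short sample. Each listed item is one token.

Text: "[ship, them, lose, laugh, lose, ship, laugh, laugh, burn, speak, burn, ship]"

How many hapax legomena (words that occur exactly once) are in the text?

2

Frequencies: ship:3, laugh:3, lose:2, burn:2, them:1, speak:1
Hapax (freq=1): speak, them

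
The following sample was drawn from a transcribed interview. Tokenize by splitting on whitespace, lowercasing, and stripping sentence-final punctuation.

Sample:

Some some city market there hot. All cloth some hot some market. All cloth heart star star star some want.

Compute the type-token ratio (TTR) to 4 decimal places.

N = 20 tokens, V = 10 types.
TTR = V / N = 10 / 20 = 0.5000

0.5000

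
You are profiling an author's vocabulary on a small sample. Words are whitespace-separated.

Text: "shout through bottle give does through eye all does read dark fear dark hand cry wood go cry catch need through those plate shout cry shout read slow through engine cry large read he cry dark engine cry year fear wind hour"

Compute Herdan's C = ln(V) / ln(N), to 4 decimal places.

0.8612

N = 42, V = 25.
ln(V) = 3.218876, ln(N) = 3.737670
C = 3.218876 / 3.737670 = 0.8612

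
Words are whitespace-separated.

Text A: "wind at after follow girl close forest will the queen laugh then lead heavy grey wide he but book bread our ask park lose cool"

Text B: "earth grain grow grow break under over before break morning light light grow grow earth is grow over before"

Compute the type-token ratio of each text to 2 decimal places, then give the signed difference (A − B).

TTR(A) = 25/25 = 1.00
TTR(B) = 10/19 = 0.53
Difference = 1.00 − 0.53 = 0.47

0.47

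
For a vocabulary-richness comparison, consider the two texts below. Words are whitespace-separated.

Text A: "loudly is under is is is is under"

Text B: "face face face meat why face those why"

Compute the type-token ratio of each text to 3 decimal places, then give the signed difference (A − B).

-0.125

TTR(A) = 3/8 = 0.375
TTR(B) = 4/8 = 0.500
Difference = 0.375 − 0.500 = -0.125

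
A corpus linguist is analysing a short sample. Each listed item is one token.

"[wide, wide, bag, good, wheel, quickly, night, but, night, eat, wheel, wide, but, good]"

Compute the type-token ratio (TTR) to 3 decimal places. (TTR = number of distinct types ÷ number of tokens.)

0.571

N = 14 tokens, V = 8 types.
TTR = V / N = 8 / 14 = 0.571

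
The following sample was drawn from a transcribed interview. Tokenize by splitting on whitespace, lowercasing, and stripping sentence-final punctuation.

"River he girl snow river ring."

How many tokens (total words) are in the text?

Tokens: river, he, girl, snow, river, ring
N = 6

6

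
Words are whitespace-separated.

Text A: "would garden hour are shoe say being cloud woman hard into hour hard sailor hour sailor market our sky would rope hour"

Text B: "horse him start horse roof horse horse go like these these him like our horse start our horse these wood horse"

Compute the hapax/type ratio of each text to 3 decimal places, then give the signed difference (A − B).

A: hapax=12, V=16, ratio=0.750
B: hapax=3, V=9, ratio=0.333
Difference = 0.750 − 0.333 = 0.417

0.417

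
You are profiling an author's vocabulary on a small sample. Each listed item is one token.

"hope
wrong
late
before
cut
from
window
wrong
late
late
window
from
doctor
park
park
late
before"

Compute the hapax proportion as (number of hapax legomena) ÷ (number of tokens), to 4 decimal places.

Frequencies: late:4, wrong:2, before:2, from:2, window:2, park:2, hope:1, cut:1, doctor:1
Hapax count = 3; token count = 17.
Ratio = 3 / 17 = 0.1765

0.1765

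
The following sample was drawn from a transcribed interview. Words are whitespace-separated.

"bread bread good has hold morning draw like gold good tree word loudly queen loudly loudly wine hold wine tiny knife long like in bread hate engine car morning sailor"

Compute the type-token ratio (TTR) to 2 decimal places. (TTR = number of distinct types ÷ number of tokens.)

0.70

N = 30 tokens, V = 21 types.
TTR = V / N = 21 / 30 = 0.70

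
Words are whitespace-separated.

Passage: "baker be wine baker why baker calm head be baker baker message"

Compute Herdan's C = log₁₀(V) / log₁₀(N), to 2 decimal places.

0.78

N = 12, V = 7.
log₁₀(V) = 0.845098, log₁₀(N) = 1.079181
C = 0.845098 / 1.079181 = 0.78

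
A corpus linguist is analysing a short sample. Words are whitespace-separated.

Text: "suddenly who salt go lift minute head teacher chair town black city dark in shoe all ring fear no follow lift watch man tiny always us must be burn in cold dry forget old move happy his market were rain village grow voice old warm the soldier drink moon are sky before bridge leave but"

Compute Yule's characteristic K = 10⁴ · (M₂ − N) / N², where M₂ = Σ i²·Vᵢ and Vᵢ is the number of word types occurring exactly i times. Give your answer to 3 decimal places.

Frequencies: lift:2, in:2, old:2, suddenly:1, who:1, salt:1, go:1, minute:1, head:1, teacher:1, chair:1, town:1, black:1, city:1, dark:1, shoe:1, all:1, ring:1, fear:1, no:1, … (32 more, each freq 1)
N = 55. Frequency spectrum: V_1=49, V_2=3
M₂ = 1²·49 + 2²·3 = 61
K = 10000 × (61 − 55) / 55² = 19.835

19.835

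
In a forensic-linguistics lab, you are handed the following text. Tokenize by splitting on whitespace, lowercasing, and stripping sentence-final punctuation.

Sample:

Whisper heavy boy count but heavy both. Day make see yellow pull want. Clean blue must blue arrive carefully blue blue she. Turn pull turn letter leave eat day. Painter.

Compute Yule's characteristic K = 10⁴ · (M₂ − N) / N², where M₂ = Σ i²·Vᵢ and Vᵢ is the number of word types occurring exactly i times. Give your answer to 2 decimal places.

222.22

Frequencies: blue:4, heavy:2, day:2, pull:2, turn:2, whisper:1, boy:1, count:1, but:1, both:1, make:1, see:1, yellow:1, want:1, clean:1, must:1, arrive:1, carefully:1, she:1, letter:1, … (3 more, each freq 1)
N = 30. Frequency spectrum: V_1=18, V_2=4, V_4=1
M₂ = 1²·18 + 2²·4 + 4²·1 = 50
K = 10000 × (50 − 30) / 30² = 222.22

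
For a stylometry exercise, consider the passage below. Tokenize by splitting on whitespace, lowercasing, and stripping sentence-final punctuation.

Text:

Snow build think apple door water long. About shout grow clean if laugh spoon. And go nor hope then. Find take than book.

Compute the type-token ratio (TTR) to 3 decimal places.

N = 23 tokens, V = 23 types.
TTR = V / N = 23 / 23 = 1.000

1.000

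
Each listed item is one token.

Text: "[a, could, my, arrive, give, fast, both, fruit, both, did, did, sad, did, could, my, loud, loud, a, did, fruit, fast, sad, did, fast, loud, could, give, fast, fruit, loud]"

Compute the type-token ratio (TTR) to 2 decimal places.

N = 30 tokens, V = 11 types.
TTR = V / N = 11 / 30 = 0.37

0.37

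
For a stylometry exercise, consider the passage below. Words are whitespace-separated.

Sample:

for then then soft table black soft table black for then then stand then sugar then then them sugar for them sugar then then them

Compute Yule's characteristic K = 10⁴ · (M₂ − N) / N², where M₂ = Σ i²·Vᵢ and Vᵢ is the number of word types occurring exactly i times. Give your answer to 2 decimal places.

Frequencies: then:9, for:3, sugar:3, them:3, soft:2, table:2, black:2, stand:1
N = 25. Frequency spectrum: V_1=1, V_2=3, V_3=3, V_9=1
M₂ = 1²·1 + 2²·3 + 3²·3 + 9²·1 = 121
K = 10000 × (121 − 25) / 25² = 1536.00

1536.00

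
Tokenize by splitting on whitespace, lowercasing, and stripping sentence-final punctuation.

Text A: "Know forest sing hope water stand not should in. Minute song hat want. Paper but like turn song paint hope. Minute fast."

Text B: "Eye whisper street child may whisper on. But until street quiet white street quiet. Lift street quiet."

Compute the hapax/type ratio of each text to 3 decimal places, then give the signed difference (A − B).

0.115

A: hapax=16, V=19, ratio=0.842
B: hapax=8, V=11, ratio=0.727
Difference = 0.842 − 0.727 = 0.115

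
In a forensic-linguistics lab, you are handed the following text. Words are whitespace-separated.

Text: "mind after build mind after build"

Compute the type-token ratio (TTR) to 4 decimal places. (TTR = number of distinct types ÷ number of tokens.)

0.5000

N = 6 tokens, V = 3 types.
TTR = V / N = 3 / 6 = 0.5000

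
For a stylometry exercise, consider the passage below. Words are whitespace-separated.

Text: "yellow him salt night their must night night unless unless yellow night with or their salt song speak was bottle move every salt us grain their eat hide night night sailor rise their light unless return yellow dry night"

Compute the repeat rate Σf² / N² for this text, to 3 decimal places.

0.073

Frequencies: night:7, their:4, yellow:3, salt:3, unless:3, him:1, must:1, with:1, or:1, song:1, speak:1, was:1, bottle:1, move:1, every:1, us:1, grain:1, eat:1, hide:1, sailor:1, … (4 more, each freq 1)
Σf² = 111; N² = 1521
Repeat rate = 111 / 1521 = 0.073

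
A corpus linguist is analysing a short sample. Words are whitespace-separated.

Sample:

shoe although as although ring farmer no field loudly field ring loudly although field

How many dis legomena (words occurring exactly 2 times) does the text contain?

Frequencies: although:3, field:3, ring:2, loudly:2, shoe:1, as:1, farmer:1, no:1
Words with frequency 2: loudly, ring

2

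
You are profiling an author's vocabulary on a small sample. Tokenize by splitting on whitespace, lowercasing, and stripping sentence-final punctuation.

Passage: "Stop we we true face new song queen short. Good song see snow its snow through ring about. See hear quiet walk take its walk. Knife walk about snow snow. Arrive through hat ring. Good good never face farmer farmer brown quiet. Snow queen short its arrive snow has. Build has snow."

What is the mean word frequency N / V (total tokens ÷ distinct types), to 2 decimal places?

1.93

N = 52 tokens, V = 27 types.
Mean frequency = N / V = 52 / 27 = 1.93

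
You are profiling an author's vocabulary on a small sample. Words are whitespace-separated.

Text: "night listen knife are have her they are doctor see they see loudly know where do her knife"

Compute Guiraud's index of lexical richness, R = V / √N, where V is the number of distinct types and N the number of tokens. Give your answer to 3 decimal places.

3.064

N = 18, V = 13.
√N = 4.242641
R = 13 / 4.242641 = 3.064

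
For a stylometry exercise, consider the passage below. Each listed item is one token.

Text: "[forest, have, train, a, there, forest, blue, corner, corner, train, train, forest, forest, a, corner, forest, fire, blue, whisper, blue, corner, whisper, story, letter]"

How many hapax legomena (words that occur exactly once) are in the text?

Frequencies: forest:5, corner:4, train:3, blue:3, a:2, whisper:2, have:1, there:1, fire:1, story:1, letter:1
Hapax (freq=1): fire, have, letter, story, there

5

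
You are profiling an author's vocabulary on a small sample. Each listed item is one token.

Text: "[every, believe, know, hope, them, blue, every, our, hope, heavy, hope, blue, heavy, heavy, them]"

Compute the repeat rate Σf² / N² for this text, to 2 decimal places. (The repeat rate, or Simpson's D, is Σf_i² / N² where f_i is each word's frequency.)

0.15

Frequencies: hope:3, heavy:3, every:2, them:2, blue:2, believe:1, know:1, our:1
Σf² = 33; N² = 225
Repeat rate = 33 / 225 = 0.15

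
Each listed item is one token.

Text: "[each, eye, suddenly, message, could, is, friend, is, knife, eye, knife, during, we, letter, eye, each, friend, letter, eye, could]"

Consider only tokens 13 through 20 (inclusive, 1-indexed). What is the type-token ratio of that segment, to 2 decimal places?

0.75

Segment tokens 13–20: we, letter, eye, each, friend, letter, eye, could
Segment N = 8, segment V = 6.
TTR = 6 / 8 = 0.75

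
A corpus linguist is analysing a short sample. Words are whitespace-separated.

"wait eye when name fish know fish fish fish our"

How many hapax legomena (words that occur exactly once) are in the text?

Frequencies: fish:4, wait:1, eye:1, when:1, name:1, know:1, our:1
Hapax (freq=1): eye, know, name, our, wait, when

6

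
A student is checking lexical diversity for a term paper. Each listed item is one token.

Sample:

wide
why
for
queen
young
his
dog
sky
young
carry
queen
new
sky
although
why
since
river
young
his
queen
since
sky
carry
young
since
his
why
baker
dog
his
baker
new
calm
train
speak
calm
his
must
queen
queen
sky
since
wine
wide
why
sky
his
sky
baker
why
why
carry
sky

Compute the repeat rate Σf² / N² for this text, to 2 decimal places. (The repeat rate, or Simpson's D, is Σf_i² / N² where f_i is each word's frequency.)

Frequencies: sky:7, why:6, his:6, queen:5, young:4, since:4, carry:3, baker:3, wide:2, dog:2, new:2, calm:2, for:1, although:1, river:1, train:1, speak:1, must:1, wine:1
Σf² = 219; N² = 2809
Repeat rate = 219 / 2809 = 0.08

0.08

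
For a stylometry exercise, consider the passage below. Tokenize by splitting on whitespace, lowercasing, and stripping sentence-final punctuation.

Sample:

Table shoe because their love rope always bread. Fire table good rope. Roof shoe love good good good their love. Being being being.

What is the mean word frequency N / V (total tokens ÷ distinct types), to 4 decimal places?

1.9167

N = 23 tokens, V = 12 types.
Mean frequency = N / V = 23 / 12 = 1.9167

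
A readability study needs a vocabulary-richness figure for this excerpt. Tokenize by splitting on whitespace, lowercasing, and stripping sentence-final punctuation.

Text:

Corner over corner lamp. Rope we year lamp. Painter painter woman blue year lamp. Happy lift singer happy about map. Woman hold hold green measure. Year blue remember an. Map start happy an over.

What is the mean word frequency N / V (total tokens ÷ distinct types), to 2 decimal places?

N = 34 tokens, V = 20 types.
Mean frequency = N / V = 34 / 20 = 1.70

1.70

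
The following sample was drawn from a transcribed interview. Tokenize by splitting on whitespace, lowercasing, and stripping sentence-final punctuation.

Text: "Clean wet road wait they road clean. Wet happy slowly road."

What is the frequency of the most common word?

3

Frequencies: road:3, clean:2, wet:2, wait:1, they:1, happy:1, slowly:1
Most common: 'road' with frequency 3.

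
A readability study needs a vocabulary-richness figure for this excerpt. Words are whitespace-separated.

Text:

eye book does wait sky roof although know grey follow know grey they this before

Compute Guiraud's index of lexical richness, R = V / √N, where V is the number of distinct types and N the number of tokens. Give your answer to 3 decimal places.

N = 15, V = 13.
√N = 3.872983
R = 13 / 3.872983 = 3.357

3.357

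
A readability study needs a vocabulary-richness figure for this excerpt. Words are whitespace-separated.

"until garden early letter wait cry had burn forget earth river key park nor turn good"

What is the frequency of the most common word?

Frequencies: until:1, garden:1, early:1, letter:1, wait:1, cry:1, had:1, burn:1, forget:1, earth:1, river:1, key:1, park:1, nor:1, turn:1, good:1
Most common: 'until' with frequency 1.

1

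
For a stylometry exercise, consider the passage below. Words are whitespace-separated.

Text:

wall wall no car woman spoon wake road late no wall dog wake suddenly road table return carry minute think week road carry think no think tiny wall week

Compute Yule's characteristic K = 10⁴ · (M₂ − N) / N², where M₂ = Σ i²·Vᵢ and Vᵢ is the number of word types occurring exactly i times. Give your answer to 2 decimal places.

Frequencies: wall:4, no:3, road:3, think:3, wake:2, carry:2, week:2, car:1, woman:1, spoon:1, late:1, dog:1, suddenly:1, table:1, return:1, minute:1, tiny:1
N = 29. Frequency spectrum: V_1=10, V_2=3, V_3=3, V_4=1
M₂ = 1²·10 + 2²·3 + 3²·3 + 4²·1 = 65
K = 10000 × (65 − 29) / 29² = 428.06

428.06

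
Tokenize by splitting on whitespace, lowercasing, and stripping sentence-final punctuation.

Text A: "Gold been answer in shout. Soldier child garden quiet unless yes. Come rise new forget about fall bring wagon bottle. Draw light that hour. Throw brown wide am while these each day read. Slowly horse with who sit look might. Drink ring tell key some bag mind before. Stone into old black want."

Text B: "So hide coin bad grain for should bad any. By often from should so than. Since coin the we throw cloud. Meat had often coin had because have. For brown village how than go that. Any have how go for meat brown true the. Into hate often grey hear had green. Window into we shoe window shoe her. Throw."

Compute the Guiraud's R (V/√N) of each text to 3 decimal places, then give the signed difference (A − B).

2.723

A: V=53, N=53, R=7.280
B: V=35, N=59, R=4.557
Difference = 7.280 − 4.557 = 2.723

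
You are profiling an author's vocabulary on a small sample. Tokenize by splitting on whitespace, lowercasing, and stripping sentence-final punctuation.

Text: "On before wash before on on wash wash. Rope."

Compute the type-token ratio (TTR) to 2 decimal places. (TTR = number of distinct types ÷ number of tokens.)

N = 9 tokens, V = 4 types.
TTR = V / N = 4 / 9 = 0.44

0.44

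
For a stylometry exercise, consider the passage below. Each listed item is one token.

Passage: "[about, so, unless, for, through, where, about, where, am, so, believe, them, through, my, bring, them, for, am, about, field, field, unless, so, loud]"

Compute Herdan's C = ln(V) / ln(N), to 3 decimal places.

N = 24, V = 13.
ln(V) = 2.564949, ln(N) = 3.178054
C = 2.564949 / 3.178054 = 0.807

0.807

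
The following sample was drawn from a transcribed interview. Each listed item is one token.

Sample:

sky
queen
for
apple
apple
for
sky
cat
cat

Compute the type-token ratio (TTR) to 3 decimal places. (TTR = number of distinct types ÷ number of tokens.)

N = 9 tokens, V = 5 types.
TTR = V / N = 5 / 9 = 0.556

0.556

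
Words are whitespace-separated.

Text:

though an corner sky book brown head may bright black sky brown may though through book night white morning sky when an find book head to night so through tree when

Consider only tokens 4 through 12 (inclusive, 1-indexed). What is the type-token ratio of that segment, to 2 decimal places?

0.78

Segment tokens 4–12: sky, book, brown, head, may, bright, black, sky, brown
Segment N = 9, segment V = 7.
TTR = 7 / 9 = 0.78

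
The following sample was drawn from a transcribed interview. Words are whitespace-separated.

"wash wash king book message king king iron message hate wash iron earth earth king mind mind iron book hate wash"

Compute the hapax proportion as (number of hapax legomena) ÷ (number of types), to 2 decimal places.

Frequencies: wash:4, king:4, iron:3, book:2, message:2, hate:2, earth:2, mind:2
Hapax count = 0; type count = 8.
Ratio = 0 / 8 = 0.00

0.00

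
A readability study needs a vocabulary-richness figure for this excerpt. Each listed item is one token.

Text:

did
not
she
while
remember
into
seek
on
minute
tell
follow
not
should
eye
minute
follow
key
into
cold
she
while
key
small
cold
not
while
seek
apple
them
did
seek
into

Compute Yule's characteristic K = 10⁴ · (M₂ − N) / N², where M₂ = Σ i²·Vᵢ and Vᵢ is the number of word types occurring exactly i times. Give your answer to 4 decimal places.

Frequencies: not:3, while:3, into:3, seek:3, did:2, she:2, minute:2, follow:2, key:2, cold:2, remember:1, on:1, tell:1, should:1, eye:1, small:1, apple:1, them:1
N = 32. Frequency spectrum: V_1=8, V_2=6, V_3=4
M₂ = 1²·8 + 2²·6 + 3²·4 = 68
K = 10000 × (68 − 32) / 32² = 351.5625

351.5625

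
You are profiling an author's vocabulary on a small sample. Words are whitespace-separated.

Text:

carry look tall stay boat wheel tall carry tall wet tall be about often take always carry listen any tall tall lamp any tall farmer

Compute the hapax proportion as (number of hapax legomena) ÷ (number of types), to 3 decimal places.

Frequencies: tall:7, carry:3, any:2, look:1, stay:1, boat:1, wheel:1, wet:1, be:1, about:1, often:1, take:1, always:1, listen:1, lamp:1, farmer:1
Hapax count = 13; type count = 16.
Ratio = 13 / 16 = 0.813

0.813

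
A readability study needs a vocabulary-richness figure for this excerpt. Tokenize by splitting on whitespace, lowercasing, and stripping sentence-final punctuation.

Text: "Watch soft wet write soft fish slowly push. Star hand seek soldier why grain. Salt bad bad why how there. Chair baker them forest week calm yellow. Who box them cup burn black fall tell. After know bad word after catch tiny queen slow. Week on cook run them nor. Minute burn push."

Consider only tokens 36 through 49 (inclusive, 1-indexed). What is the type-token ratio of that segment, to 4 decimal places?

0.9286

Segment tokens 36–49: after, know, bad, word, after, catch, tiny, queen, slow, week, on, cook, run, them
Segment N = 14, segment V = 13.
TTR = 13 / 14 = 0.9286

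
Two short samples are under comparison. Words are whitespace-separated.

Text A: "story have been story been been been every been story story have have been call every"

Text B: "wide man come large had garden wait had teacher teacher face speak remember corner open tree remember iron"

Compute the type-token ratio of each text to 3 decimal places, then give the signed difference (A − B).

TTR(A) = 5/16 = 0.313
TTR(B) = 15/18 = 0.833
Difference = 0.313 − 0.833 = -0.520

-0.520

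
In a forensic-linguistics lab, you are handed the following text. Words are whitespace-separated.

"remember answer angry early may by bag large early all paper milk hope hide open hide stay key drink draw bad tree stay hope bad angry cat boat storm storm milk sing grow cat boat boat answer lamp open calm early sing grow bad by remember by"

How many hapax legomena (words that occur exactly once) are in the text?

11

Frequencies: early:3, by:3, bad:3, boat:3, remember:2, answer:2, angry:2, milk:2, hope:2, hide:2, open:2, stay:2, cat:2, storm:2, sing:2, grow:2, may:1, bag:1, large:1, all:1, … (7 more, each freq 1)
Hapax (freq=1): all, bag, calm, draw, drink, key, lamp, large, may, paper, tree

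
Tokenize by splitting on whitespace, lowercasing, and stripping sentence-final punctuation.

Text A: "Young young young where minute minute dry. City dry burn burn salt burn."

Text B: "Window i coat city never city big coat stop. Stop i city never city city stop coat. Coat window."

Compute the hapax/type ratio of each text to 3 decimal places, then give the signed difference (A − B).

0.286

A: hapax=3, V=7, ratio=0.429
B: hapax=1, V=7, ratio=0.143
Difference = 0.429 − 0.143 = 0.286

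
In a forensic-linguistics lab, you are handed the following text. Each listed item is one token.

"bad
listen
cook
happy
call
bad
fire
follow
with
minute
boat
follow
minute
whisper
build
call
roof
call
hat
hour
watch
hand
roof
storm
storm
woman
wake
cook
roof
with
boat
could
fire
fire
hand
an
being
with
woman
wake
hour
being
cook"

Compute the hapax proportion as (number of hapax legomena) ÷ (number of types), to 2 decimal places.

Frequencies: cook:3, call:3, fire:3, with:3, roof:3, bad:2, follow:2, minute:2, boat:2, hour:2, hand:2, storm:2, woman:2, wake:2, being:2, listen:1, happy:1, whisper:1, build:1, hat:1, … (3 more, each freq 1)
Hapax count = 8; type count = 23.
Ratio = 8 / 23 = 0.35

0.35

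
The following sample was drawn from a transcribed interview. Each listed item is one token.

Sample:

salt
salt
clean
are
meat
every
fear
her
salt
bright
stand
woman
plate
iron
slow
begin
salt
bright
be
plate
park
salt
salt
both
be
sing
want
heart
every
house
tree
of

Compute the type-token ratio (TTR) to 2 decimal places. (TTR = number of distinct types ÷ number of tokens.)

0.72

N = 32 tokens, V = 23 types.
TTR = V / N = 23 / 32 = 0.72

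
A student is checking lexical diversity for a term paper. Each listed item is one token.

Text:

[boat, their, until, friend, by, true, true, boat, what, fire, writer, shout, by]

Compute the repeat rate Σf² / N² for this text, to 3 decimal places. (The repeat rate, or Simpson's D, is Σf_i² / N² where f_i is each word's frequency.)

Frequencies: boat:2, by:2, true:2, their:1, until:1, friend:1, what:1, fire:1, writer:1, shout:1
Σf² = 19; N² = 169
Repeat rate = 19 / 169 = 0.112

0.112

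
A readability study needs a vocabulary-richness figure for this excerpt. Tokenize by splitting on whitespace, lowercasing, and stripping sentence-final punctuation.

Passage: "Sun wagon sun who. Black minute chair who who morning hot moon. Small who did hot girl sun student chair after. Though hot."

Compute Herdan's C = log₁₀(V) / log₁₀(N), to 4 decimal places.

N = 23, V = 15.
log₁₀(V) = 1.176091, log₁₀(N) = 1.361728
C = 1.176091 / 1.361728 = 0.8637

0.8637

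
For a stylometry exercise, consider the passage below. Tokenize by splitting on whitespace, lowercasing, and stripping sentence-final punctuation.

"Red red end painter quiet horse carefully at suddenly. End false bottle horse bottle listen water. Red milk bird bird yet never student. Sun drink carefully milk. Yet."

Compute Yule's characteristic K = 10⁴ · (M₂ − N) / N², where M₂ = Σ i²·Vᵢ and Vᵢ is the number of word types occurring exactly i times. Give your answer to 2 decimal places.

255.10

Frequencies: red:3, end:2, horse:2, carefully:2, bottle:2, milk:2, bird:2, yet:2, painter:1, quiet:1, at:1, suddenly:1, false:1, listen:1, water:1, never:1, student:1, sun:1, drink:1
N = 28. Frequency spectrum: V_1=11, V_2=7, V_3=1
M₂ = 1²·11 + 2²·7 + 3²·1 = 48
K = 10000 × (48 − 28) / 28² = 255.10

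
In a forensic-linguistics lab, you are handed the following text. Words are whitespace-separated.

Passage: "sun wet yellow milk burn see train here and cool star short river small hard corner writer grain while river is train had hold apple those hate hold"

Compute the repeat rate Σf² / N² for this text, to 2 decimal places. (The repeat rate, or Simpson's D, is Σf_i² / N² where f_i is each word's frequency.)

0.04

Frequencies: train:2, river:2, hold:2, sun:1, wet:1, yellow:1, milk:1, burn:1, see:1, here:1, and:1, cool:1, star:1, short:1, small:1, hard:1, corner:1, writer:1, grain:1, while:1, … (5 more, each freq 1)
Σf² = 34; N² = 784
Repeat rate = 34 / 784 = 0.04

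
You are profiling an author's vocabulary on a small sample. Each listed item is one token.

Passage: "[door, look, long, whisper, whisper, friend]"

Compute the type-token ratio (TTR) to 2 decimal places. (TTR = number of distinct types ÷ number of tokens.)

0.83

N = 6 tokens, V = 5 types.
TTR = V / N = 5 / 6 = 0.83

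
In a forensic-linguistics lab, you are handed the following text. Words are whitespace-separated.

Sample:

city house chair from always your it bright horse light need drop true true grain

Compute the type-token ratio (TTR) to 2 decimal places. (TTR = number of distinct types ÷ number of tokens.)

0.93

N = 15 tokens, V = 14 types.
TTR = V / N = 14 / 15 = 0.93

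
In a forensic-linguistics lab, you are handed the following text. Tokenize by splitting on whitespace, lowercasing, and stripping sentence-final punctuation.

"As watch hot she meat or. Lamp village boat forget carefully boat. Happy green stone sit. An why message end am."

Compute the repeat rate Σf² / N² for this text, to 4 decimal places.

0.0522

Frequencies: boat:2, as:1, watch:1, hot:1, she:1, meat:1, or:1, lamp:1, village:1, forget:1, carefully:1, happy:1, green:1, stone:1, sit:1, an:1, why:1, message:1, end:1, am:1
Σf² = 23; N² = 441
Repeat rate = 23 / 441 = 0.0522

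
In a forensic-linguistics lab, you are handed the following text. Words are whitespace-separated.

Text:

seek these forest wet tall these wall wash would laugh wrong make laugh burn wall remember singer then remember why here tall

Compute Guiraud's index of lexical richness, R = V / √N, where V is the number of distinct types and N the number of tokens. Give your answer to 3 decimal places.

N = 22, V = 17.
√N = 4.690416
R = 17 / 4.690416 = 3.624

3.624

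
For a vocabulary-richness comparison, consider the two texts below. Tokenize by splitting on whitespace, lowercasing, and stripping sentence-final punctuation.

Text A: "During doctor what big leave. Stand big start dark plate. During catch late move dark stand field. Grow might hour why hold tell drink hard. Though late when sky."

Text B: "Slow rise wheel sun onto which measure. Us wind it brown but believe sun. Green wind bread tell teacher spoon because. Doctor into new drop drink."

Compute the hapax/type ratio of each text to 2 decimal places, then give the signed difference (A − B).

-0.13

A: hapax=19, V=24, ratio=0.79
B: hapax=22, V=24, ratio=0.92
Difference = 0.79 − 0.92 = -0.13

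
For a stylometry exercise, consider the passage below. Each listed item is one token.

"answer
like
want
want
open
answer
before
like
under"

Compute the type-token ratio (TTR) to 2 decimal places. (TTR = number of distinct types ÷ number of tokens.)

0.67

N = 9 tokens, V = 6 types.
TTR = V / N = 6 / 9 = 0.67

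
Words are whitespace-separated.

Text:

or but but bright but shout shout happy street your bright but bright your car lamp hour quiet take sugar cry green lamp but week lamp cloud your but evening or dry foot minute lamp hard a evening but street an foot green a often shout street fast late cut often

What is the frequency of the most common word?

7

Frequencies: but:7, lamp:4, bright:3, shout:3, street:3, your:3, or:2, green:2, evening:2, foot:2, a:2, often:2, happy:1, car:1, hour:1, quiet:1, take:1, sugar:1, cry:1, week:1, … (8 more, each freq 1)
Most common: 'but' with frequency 7.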